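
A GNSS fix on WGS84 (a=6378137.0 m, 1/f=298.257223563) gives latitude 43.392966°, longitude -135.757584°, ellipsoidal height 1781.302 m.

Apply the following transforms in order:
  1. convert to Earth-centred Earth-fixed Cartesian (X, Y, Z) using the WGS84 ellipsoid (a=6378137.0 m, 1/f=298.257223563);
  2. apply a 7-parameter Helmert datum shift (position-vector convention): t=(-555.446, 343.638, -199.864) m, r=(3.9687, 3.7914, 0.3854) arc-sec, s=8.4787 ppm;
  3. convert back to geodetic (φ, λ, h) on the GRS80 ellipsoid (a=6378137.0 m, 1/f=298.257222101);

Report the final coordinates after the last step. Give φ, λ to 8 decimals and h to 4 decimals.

start: φ=43.392966°, λ=-135.757584°, h=1781.302 m
→ ECEF (a=6378137.000, f=1/298.257223563): X=-3326479.7411, Y=-3239655.0463, Z=4360551.9910
→ Helmert 7p (PV): X=-3326977.1851, Y=-3239428.9931, Z=4360387.9100
→ geod (Bowring, a=6378137.000): φ=43.39066494°, λ=-135.76386452°, h=1812.9547 m

φ=43.39066494°, λ=-135.76386452°, h=1812.9547 m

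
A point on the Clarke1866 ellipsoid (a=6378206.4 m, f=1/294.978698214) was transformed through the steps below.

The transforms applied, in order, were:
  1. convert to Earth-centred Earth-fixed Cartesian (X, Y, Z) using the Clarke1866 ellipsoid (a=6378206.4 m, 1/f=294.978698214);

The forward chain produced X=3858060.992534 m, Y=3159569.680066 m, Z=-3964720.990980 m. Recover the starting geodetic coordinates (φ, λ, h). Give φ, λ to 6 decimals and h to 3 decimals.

φ=-38.676258°, λ=39.315856°, h=949.764 m

start: X=3858060.9925, Y=3159569.6801, Z=-3964720.9910 m
→ geod (Bowring, a=6378206.400): φ=-38.67625800°, λ=39.31585600°, h=949.7640 m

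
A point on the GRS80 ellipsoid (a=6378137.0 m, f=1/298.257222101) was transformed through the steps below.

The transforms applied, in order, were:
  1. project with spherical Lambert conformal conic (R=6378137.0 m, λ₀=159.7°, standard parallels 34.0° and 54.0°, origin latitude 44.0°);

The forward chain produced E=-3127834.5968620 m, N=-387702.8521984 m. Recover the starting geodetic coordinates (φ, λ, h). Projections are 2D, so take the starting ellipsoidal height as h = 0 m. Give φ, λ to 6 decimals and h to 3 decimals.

φ=34.312886°, λ=124.589791°, h=0.000 m

start: E=-3127834.5969, N=-387702.8522 m
→ lcc⁻¹: φ=34.31288600°, λ=124.58979100°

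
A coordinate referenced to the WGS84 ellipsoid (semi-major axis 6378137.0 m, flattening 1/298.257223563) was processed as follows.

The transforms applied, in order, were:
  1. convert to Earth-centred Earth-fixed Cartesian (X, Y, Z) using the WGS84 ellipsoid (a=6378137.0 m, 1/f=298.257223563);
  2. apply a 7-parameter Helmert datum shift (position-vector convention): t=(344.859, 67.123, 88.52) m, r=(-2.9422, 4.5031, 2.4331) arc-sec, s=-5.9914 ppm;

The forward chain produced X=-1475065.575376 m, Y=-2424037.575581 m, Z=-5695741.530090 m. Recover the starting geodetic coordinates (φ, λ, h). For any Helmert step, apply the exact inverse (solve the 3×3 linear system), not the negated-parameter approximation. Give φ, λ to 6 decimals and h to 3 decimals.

start: X=-1475065.5754, Y=-2424037.5756, Z=-5695741.5301 m
→ Helmert⁻¹: X=-1475323.5164, Y=-2424020.5717, Z=-5695930.9617
→ geod (Bowring, a=6378137.000): φ=-63.67097000°, λ=-121.32580800°, h=2665.9760 m

φ=-63.670970°, λ=-121.325808°, h=2665.976 m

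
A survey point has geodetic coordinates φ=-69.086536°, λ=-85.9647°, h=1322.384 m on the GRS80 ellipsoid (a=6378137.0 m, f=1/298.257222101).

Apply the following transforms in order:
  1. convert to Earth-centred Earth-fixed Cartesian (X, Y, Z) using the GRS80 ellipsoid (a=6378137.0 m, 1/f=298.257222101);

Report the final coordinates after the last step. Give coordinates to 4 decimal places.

start: φ=-69.086536°, λ=-85.964700°, h=1322.384 m
→ ECEF (a=6378137.000, f=1/298.257222101): X=160718.6988, Y=-2278212.8970, Z=-5936660.7280

X=160718.6988 m, Y=-2278212.8970 m, Z=-5936660.7280 m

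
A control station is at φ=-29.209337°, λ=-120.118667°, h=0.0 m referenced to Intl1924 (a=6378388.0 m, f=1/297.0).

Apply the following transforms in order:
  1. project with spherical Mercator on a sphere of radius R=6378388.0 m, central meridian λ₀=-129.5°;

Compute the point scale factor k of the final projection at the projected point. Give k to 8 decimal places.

1.14568198

start: φ=-29.209337°, λ=-120.118667°, h=0.000 m
→ into merc (λ₀=-129.5°): φ=-29.20933700°, λ−λ₀=9.38133300°
scale k = 1.14568198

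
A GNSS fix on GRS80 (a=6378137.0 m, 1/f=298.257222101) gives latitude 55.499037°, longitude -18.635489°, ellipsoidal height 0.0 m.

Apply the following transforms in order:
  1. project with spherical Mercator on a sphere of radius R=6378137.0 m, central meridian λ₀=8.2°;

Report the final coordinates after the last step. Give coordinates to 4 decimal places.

E=-2987312.9707 m, N=7459327.6791 m

start: φ=55.499037°, λ=-18.635489°, h=0.000 m
→ merc (R=6378137.0, λ₀=8.2°): E=-2987312.9707, N=7459327.6791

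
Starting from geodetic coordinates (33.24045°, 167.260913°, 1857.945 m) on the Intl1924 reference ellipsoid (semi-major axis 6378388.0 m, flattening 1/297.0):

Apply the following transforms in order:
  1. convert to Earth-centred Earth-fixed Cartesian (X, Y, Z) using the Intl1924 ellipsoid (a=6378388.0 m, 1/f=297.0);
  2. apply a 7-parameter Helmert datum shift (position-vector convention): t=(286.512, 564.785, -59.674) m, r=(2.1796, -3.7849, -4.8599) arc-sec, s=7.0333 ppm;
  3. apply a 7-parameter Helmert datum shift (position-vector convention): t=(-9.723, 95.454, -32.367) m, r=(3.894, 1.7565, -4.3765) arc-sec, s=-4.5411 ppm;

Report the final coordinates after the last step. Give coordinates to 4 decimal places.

start: φ=33.240450°, λ=167.260913°, h=1857.945 m
→ ECEF (a=6378388.000, f=1/297.0): X=-5210201.3244, Y=1177905.0536, Z=3477364.3761
→ Helmert 7p (PV): X=-5209987.5130, Y=1178564.1384, Z=3477246.0001
→ Helmert 7p (PV): X=-5209918.9592, Y=1178699.1393, Z=3477264.4589

X=-5209918.9592 m, Y=1178699.1393 m, Z=3477264.4589 m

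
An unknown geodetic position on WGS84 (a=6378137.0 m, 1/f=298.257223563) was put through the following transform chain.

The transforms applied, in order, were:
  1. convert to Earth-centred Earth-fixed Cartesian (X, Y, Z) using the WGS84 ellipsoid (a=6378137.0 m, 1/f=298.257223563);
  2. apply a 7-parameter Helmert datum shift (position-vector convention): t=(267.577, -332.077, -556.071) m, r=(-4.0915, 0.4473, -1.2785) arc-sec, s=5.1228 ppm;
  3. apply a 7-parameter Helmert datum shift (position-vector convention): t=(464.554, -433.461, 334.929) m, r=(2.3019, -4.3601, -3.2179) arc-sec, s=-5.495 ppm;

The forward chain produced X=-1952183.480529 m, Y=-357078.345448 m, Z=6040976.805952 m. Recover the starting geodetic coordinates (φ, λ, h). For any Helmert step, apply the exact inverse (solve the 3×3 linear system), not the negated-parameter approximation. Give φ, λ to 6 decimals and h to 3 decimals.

start: X=-1952183.4805, Y=-357078.3454, Z=6040976.8060 m
→ Helmert⁻¹: X=-1952525.5101, Y=-356609.8912, Z=6040720.3234
→ Helmert⁻¹: X=-1952793.9750, Y=-356407.9280, Z=6041234.1418
→ geod (Bowring, a=6378137.000): φ=71.92413400°, λ=-169.65668900°, h=177.9880 m

φ=71.924134°, λ=-169.656689°, h=177.988 m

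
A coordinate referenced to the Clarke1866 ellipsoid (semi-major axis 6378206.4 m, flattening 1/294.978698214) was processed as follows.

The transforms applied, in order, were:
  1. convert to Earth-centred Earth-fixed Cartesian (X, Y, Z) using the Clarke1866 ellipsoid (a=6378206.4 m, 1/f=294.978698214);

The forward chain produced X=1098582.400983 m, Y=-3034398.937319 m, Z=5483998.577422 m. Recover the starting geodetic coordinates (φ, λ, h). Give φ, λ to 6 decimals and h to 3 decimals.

φ=59.694439°, λ=-70.097574°, h=948.672 m

start: X=1098582.4010, Y=-3034398.9373, Z=5483998.5774 m
→ geod (Bowring, a=6378206.400): φ=59.69443900°, λ=-70.09757400°, h=948.6720 m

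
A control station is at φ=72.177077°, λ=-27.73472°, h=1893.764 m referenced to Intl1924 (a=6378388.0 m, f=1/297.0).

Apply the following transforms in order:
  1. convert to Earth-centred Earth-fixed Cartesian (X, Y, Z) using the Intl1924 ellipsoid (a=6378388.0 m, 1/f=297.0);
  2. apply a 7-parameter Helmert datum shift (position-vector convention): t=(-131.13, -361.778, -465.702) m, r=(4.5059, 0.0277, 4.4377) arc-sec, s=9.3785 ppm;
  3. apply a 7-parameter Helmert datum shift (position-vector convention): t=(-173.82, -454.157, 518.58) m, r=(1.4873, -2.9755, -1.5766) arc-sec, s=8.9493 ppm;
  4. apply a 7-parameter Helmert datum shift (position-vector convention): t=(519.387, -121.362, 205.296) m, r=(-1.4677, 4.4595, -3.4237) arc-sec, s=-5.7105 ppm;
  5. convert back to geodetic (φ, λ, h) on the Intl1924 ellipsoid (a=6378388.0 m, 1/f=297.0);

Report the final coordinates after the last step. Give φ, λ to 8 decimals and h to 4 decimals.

start: φ=72.177077°, λ=-27.734720°, h=1893.764 m
→ ECEF (a=6378388.000, f=1/297.0): X=1733781.0750, Y=-911596.0687, Z=6051709.9346
→ Helmert 7p (PV): X=1733686.6308, Y=-912061.2964, Z=6051280.8415
→ Helmert 7p (PV): X=1733434.0603, Y=-912580.5013, Z=6051872.0094
→ Helmert 7p (PV): X=1734059.2434, Y=-912682.3619, Z=6052011.7626
→ geod (Bowring, a=6378388.000): φ=72.17149228°, λ=-27.75904779°, h=2411.2829 m

φ=72.17149228°, λ=-27.75904779°, h=2411.2829 m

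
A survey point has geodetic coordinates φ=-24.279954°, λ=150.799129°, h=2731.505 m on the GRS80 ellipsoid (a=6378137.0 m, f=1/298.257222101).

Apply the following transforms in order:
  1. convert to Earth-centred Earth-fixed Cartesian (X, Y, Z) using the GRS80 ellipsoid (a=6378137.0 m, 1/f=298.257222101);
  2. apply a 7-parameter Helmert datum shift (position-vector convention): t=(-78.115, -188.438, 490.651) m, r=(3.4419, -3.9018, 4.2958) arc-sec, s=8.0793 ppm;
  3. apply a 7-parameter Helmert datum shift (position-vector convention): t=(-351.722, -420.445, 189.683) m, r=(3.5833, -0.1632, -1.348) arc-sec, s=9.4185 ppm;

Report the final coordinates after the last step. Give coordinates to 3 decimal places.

X=-5080658.256 m, Y=2838758.413 m, Z=-2607071.400 m

start: φ=-24.279954°, λ=150.799129°, h=2731.505 m
→ ECEF (a=6378137.000, f=1/298.257222101): X=-5080150.3391, Y=2839301.4087, Z=-2607702.6909
→ Helmert 7p (PV): X=-5080279.3028, Y=2839073.6216, Z=-2607281.8283
→ Helmert 7p (PV): X=-5080658.2561, Y=2838758.4128, Z=-2607071.3998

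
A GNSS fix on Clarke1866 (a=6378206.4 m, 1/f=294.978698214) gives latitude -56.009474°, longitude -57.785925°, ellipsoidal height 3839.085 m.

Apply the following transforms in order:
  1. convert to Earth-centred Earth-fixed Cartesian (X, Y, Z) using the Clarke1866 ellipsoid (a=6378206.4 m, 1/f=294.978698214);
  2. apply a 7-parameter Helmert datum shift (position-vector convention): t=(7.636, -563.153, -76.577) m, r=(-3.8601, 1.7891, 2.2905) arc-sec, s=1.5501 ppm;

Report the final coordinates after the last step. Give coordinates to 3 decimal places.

X=1906437.820 m, Y=-3026370.887 m, Z=-5268058.400 m

start: φ=-56.009474°, λ=-57.785925°, h=3839.085 m
→ ECEF (a=6378206.400, f=1/294.978698214): X=1906439.3233, Y=-3025725.6265, Z=-5268013.7453
→ Helmert 7p (PV): X=1906437.8203, Y=-3026370.8866, Z=-5268058.4000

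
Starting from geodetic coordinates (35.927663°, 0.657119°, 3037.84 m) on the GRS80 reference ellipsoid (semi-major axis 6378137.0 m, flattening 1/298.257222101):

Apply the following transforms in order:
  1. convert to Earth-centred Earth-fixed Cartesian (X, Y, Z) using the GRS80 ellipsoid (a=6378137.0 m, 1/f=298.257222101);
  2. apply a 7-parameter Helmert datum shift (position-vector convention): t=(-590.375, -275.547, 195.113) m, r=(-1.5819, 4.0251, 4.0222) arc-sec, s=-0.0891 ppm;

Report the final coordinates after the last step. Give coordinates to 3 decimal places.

start: φ=35.927663°, λ=0.657119°, h=3037.840 m
→ ECEF (a=6378137.000, f=1/298.257222101): X=5172832.1651, Y=59329.2451, Z=3723477.7045
→ Helmert 7p (PV): X=5172312.8330, Y=59183.1203, Z=3723571.0868

X=5172312.833 m, Y=59183.120 m, Z=3723571.087 m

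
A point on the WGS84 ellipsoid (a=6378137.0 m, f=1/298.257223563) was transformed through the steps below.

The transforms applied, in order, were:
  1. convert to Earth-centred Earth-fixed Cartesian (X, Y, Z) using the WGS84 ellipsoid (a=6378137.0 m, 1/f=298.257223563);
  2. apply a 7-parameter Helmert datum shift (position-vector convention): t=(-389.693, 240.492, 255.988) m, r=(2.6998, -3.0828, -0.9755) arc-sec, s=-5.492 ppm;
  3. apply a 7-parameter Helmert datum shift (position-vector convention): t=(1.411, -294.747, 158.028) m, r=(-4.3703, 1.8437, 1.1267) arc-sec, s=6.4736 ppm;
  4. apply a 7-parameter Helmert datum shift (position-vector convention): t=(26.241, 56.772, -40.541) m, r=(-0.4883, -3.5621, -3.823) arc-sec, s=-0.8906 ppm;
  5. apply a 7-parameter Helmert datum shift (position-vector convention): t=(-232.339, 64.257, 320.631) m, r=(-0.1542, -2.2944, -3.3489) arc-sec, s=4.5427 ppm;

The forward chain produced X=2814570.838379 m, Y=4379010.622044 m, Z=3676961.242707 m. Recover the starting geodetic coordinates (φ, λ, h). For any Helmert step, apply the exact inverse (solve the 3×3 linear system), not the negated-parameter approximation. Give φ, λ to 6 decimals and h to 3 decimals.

start: X=2814570.8384, Y=4379010.6220, Z=3676961.2427 m
→ Helmert⁻¹: X=2814760.1909, Y=4378969.4246, Z=3676595.8734
→ Helmert⁻¹: X=2814718.7884, Y=4378960.0178, Z=3676601.4464
→ Helmert⁻¹: X=2814690.2140, Y=4379133.1428, Z=3676537.5621
→ Helmert⁻¹: X=2815129.6016, Y=4378978.1313, Z=3676202.3734
→ geod (Bowring, a=6378137.000): φ=35.41021800°, λ=57.26410500°, h=1982.1410 m

φ=35.410218°, λ=57.264105°, h=1982.141 m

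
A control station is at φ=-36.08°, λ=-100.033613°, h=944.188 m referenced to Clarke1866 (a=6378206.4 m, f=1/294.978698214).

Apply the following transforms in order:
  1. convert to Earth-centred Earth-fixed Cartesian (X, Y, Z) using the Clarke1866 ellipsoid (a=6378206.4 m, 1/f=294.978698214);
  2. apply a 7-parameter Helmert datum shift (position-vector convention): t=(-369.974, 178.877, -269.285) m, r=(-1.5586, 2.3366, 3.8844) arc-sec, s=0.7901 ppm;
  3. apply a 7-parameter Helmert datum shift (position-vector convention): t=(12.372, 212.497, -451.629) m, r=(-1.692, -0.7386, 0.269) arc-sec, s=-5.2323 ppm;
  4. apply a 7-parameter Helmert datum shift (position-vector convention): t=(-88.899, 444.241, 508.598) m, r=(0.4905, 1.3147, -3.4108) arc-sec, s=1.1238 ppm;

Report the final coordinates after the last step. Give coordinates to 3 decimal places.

start: φ=-36.080000°, λ=-100.033613°, h=944.188 m
→ ECEF (a=6378206.400, f=1/294.978698214): X=-899295.1691, Y=-5082718.0509, Z=-3735735.0810
→ Helmert 7p (PV): X=-899612.4543, Y=-5082588.3537, Z=-3735958.7236
→ Helmert 7p (PV): X=-899575.3691, Y=-5082381.0824, Z=-3736352.3338
→ Helmert 7p (PV): X=-899773.1365, Y=-5081918.7925, Z=-3735854.2870

X=-899773.136 m, Y=-5081918.792 m, Z=-3735854.287 m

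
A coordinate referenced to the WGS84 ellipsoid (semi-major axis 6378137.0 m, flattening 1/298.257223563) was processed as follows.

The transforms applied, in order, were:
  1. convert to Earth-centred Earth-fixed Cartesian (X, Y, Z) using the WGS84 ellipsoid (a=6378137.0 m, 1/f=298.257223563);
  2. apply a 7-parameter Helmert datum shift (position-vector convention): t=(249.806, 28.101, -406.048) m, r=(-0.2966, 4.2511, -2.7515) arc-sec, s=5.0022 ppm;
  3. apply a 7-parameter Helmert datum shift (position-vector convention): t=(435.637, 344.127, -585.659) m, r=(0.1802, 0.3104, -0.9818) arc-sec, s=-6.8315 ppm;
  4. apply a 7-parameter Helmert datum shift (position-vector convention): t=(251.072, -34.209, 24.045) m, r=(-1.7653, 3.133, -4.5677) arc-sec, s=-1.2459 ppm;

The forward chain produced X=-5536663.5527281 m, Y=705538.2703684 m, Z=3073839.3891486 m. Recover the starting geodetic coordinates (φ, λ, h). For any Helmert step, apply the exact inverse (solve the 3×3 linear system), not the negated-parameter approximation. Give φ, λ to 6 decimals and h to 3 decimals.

start: X=-5536663.5527, Y=705538.2704, Z=3073839.3891 m
→ Helmert⁻¹: X=-5536983.8324, Y=705424.4365, Z=3073741.1087
→ Helmert⁻¹: X=-5537465.2810, Y=705061.4543, Z=3074338.8210
→ Helmert⁻¹: X=-5537760.1578, Y=704951.5337, Z=3074616.3695
→ geod (Bowring, a=6378137.000): φ=29.00734300°, λ=172.74532200°, h=6.9490 m

φ=29.007343°, λ=172.745322°, h=6.949 m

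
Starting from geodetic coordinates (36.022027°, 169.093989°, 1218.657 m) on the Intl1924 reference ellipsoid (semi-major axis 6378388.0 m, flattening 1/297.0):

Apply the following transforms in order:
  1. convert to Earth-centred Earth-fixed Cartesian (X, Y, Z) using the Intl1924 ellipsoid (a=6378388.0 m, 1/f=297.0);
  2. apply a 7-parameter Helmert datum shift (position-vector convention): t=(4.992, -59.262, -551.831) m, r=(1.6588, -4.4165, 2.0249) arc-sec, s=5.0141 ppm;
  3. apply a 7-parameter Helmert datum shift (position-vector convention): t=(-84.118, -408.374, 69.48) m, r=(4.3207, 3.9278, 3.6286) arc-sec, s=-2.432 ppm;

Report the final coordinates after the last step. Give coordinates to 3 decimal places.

X=-5072604.103 m, Y=976644.579 m, Z=3730487.845 m

start: φ=36.022027°, λ=169.093989°, h=1218.657 m
→ ECEF (a=6378388.000, f=1/297.0): X=-5072476.2416, Y=977356.8686, Z=3730944.2477
→ Helmert 7p (PV): X=-5072586.1649, Y=977222.7057, Z=3730310.3726
→ Helmert 7p (PV): X=-5072604.1033, Y=976644.5787, Z=3730487.8453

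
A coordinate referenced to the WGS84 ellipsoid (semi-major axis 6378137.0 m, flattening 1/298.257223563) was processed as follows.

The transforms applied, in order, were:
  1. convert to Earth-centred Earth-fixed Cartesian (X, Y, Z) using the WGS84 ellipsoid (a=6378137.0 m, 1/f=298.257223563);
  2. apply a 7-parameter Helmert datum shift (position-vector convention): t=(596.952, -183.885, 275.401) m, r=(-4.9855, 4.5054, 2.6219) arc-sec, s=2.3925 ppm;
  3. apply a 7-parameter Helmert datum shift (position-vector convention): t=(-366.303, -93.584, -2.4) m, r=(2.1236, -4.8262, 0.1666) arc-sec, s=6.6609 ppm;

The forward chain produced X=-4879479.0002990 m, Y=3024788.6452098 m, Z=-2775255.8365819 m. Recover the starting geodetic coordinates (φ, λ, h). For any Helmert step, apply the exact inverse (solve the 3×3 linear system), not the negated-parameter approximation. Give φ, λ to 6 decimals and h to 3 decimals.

φ=-25.951146°, λ=148.203010°, h=2874.447 m

start: X=-4879479.0003, Y=3024788.6452, Z=-2775255.8366 m
→ Helmert⁻¹: X=-4879142.6883, Y=3024837.4502, Z=-2775151.9307
→ Helmert⁻¹: X=-4879628.8883, Y=3025143.2082, Z=-2775454.1573
→ geod (Bowring, a=6378137.000): φ=-25.95114600°, λ=148.20301000°, h=2874.4470 m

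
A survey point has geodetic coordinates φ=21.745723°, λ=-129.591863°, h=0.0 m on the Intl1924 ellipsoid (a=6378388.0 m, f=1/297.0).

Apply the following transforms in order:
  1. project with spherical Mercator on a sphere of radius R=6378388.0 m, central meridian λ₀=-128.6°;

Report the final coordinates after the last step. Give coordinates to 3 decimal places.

start: φ=21.745723°, λ=-129.591863°, h=0.000 m
→ merc (R=6378388.0, λ₀=-128.6°): E=-110418.0292, N=2481121.1190

E=-110418.029 m, N=2481121.119 m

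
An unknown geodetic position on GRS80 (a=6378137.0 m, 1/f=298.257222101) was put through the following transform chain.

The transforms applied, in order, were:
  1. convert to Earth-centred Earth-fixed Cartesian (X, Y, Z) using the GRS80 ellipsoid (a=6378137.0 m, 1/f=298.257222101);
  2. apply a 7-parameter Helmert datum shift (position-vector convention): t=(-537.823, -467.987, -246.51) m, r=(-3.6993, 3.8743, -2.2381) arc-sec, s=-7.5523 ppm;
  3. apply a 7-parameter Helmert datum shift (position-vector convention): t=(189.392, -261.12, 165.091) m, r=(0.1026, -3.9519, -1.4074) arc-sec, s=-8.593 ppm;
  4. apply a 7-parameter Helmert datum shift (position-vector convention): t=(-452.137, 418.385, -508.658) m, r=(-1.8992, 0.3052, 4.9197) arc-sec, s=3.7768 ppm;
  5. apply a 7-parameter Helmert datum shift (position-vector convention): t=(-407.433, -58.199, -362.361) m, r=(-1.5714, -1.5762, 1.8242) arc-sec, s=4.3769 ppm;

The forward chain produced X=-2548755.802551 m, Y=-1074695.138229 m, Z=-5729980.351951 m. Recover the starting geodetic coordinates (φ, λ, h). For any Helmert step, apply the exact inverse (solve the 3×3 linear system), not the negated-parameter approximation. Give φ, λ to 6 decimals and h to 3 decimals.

start: X=-2548755.8026, Y=-1074695.1382, Z=-5729980.3520 m
→ Helmert⁻¹: X=-2548390.5025, Y=-1074566.0478, Z=-5729581.6257
→ Helmert⁻¹: X=-2547945.9025, Y=-1074866.8499, Z=-5729064.9972
→ Helmert⁻¹: X=-2548259.6267, Y=-1074635.2014, Z=-5729229.9623
→ Helmert⁻¹: X=-2547621.7800, Y=-1074100.2205, Z=-5729093.8357
→ geod (Bowring, a=6378137.000): φ=-64.38892300°, λ=-157.13927500°, h=559.7260 m

φ=-64.388923°, λ=-157.139275°, h=559.726 m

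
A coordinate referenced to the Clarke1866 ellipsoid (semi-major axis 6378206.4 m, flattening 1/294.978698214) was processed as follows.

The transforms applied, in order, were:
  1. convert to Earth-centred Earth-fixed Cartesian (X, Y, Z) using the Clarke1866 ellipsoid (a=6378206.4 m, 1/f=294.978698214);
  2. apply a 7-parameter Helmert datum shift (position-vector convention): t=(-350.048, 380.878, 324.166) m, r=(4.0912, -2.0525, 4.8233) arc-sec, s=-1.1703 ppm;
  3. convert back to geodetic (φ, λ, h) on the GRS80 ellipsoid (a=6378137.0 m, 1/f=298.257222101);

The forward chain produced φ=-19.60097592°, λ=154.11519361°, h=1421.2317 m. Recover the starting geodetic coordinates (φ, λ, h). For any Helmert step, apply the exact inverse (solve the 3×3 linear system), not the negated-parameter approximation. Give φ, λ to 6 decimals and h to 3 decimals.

φ=-19.606530°, λ=154.116113°, h=1041.443 m

start: φ=-19.600976°, λ=154.115194°, h=1421.232 m
→ ECEF (a=6378137.000, f=1/298.257222101): X=-5408962.1969, Y=2624678.6212, Z=-2126612.5432
→ Helmert⁻¹: X=-5408578.2747, Y=2624385.1015, Z=-2126937.4325
→ geod (Bowring, a=6378206.400): φ=-19.60653000°, λ=154.11611300°, h=1041.4430 m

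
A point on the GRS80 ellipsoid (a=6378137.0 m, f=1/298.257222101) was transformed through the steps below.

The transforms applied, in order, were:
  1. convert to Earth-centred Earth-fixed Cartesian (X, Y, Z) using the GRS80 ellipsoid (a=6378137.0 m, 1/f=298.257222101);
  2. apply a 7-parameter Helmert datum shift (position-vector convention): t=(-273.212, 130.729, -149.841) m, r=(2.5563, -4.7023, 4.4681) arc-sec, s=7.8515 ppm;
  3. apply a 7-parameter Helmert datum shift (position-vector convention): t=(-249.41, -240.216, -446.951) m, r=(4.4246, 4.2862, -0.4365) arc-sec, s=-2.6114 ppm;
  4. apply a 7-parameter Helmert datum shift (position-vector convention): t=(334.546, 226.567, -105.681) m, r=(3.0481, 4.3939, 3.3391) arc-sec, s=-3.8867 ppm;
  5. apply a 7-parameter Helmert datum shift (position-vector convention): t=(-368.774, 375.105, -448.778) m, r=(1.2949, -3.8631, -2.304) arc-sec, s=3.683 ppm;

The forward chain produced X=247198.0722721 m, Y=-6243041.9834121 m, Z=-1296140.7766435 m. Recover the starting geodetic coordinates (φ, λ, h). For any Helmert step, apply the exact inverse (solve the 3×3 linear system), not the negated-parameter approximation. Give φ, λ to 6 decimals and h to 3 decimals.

φ=-11.782276°, λ=-87.729017°, h=3945.593 m

start: X=247198.0723, Y=-6243041.9834, Z=-1296140.7766 m
→ Helmert⁻¹: X=247611.4079, Y=-6243399.4621, Z=-1295652.6690
→ Helmert⁻¹: X=247204.3439, Y=-6243673.4418, Z=-1295454.4908
→ Helmert⁻¹: X=247494.5201, Y=-6243476.7826, Z=-1294871.8494
→ Helmert⁻¹: X=247601.0242, Y=-6243579.8987, Z=-1294640.1092
→ geod (Bowring, a=6378137.000): φ=-11.78227600°, λ=-87.72901700°, h=3945.5930 m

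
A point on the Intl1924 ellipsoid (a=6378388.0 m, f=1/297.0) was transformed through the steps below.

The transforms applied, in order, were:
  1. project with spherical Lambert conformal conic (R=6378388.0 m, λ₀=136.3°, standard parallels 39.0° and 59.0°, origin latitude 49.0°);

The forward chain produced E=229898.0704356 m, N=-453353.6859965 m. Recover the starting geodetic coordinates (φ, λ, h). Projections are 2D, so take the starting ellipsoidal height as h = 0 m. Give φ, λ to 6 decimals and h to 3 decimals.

φ=44.828128°, λ=139.248776°, h=0.000 m

start: E=229898.0704, N=-453353.6860 m
→ lcc⁻¹: φ=44.82812800°, λ=139.24877600°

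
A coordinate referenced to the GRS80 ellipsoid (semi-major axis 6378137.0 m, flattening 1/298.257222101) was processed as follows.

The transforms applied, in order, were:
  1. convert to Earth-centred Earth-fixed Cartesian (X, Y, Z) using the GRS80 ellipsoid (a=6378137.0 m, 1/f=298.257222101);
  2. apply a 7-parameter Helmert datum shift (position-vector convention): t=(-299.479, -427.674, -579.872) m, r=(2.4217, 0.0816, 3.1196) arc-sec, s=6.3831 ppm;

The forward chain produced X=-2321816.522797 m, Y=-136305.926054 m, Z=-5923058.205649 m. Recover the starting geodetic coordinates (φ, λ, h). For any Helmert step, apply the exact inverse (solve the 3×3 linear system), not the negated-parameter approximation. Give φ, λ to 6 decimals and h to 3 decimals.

start: X=-2321816.5228, Y=-136305.9261, Z=-5923058.2056 m
→ Helmert⁻¹: X=-2321501.9380, Y=-135911.8075, Z=-5922439.8528
→ geod (Bowring, a=6378137.000): φ=-68.69282900°, λ=-176.64945600°, h=3039.5150 m

φ=-68.692829°, λ=-176.649456°, h=3039.515 m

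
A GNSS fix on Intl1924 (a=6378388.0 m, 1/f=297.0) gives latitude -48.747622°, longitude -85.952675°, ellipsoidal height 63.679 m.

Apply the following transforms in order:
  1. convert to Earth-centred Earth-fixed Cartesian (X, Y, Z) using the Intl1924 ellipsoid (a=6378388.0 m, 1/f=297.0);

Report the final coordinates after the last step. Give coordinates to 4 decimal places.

X=297413.0104 m, Y=-4203308.9556 m, Z=-4772237.0767 m

start: φ=-48.747622°, λ=-85.952675°, h=63.679 m
→ ECEF (a=6378388.000, f=1/297.0): X=297413.0104, Y=-4203308.9556, Z=-4772237.0767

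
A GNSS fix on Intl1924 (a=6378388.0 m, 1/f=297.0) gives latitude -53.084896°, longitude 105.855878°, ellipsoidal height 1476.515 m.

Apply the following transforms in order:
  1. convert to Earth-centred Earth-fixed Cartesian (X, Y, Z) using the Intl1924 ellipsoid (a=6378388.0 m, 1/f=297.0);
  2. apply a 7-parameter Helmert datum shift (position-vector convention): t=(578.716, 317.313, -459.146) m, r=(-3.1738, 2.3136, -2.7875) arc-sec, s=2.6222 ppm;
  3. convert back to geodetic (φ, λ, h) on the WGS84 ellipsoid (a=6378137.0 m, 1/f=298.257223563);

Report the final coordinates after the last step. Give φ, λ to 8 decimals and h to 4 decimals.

φ=-53.08619793°, λ=105.84664040°, h=2141.6130 m

start: φ=-53.084896°, λ=105.855878°, h=1476.515 m
→ ECEF (a=6378388.000, f=1/297.0): X=-1049214.5836, Y=3694090.8696, Z=-5077505.5517
→ Helmert 7p (PV): X=-1048645.6488, Y=3694353.9207, Z=-5078023.0844
→ geod (Bowring, a=6378137.000): φ=-53.08619793°, λ=105.84664040°, h=2141.6130 m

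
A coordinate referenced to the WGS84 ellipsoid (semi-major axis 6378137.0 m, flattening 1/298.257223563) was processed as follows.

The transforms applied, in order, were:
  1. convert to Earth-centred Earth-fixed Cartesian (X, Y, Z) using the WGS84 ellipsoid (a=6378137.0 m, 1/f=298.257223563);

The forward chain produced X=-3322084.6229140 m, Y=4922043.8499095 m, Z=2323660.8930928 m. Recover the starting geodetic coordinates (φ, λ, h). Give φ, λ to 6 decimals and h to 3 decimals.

φ=21.501508°, λ=124.016991°, h=1403.973 m

start: X=-3322084.6229, Y=4922043.8499, Z=2323660.8931 m
→ geod (Bowring, a=6378137.000): φ=21.50150800°, λ=124.01699100°, h=1403.9730 m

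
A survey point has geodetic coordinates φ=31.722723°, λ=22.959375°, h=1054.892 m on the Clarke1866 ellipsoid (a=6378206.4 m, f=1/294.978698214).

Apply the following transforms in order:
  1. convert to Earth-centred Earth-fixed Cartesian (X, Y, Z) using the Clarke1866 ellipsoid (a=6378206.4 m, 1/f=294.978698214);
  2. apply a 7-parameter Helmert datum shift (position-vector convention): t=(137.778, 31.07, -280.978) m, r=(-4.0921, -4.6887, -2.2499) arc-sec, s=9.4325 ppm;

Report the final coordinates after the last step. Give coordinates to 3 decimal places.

start: φ=31.722723°, λ=22.959375°, h=1054.892 m
→ ECEF (a=6378206.400, f=1/294.978698214): X=5001041.5022, Y=2118632.5892, Z=3334694.2012
→ Helmert 7p (PV): X=5001173.7593, Y=2118695.2501, Z=3334516.3276

X=5001173.759 m, Y=2118695.250 m, Z=3334516.328 m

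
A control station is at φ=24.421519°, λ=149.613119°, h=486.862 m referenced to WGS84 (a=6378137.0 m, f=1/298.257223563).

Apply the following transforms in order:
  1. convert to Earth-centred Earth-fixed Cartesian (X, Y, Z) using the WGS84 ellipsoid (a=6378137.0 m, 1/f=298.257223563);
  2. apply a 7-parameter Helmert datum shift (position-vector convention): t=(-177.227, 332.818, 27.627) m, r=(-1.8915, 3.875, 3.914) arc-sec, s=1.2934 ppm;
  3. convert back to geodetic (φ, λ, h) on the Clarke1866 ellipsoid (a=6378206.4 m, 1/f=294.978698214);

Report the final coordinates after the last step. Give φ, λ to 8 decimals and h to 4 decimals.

start: φ=24.421519°, λ=149.613119°, h=486.862 m
→ ECEF (a=6378137.000, f=1/298.257223563): X=-5012950.6932, Y=2939538.0040, Z=2621066.0699
→ Helmert 7p (PV): X=-5013140.9428, Y=2939803.5359, Z=2621164.3068
→ geod (Bowring, a=6378206.400): φ=24.42282610°, λ=149.61180953°, h=770.3651 m

φ=24.42282610°, λ=149.61180953°, h=770.3651 m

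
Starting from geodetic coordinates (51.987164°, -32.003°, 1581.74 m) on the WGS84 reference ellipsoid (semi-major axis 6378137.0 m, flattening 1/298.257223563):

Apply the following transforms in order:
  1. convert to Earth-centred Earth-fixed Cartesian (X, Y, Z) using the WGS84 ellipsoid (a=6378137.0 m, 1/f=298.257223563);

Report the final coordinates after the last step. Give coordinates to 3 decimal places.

start: φ=51.987164°, λ=-32.003000°, h=1581.740 m
→ ECEF (a=6378137.000, f=1/298.257223563): X=3338706.9265, Y=-2086498.7139, Z=5003170.1255

X=3338706.927 m, Y=-2086498.714 m, Z=5003170.126 m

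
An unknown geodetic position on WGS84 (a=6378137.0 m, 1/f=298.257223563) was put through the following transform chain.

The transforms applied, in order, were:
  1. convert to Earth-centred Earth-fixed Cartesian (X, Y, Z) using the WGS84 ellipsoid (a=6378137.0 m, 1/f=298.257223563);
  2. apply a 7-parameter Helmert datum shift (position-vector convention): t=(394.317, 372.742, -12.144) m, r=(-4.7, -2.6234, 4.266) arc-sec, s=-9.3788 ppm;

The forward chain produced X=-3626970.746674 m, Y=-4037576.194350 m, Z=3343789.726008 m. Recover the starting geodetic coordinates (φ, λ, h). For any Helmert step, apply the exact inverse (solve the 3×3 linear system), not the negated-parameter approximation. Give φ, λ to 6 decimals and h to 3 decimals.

start: X=-3626970.7467, Y=-4037576.1944, Z=3343789.7260 m
→ Helmert⁻¹: X=-3627440.0703, Y=-4037987.9769, Z=3343787.3565
→ geod (Bowring, a=6378137.000): φ=31.80595900°, λ=-131.93426000°, h=3077.5720 m

φ=31.805959°, λ=-131.934260°, h=3077.572 m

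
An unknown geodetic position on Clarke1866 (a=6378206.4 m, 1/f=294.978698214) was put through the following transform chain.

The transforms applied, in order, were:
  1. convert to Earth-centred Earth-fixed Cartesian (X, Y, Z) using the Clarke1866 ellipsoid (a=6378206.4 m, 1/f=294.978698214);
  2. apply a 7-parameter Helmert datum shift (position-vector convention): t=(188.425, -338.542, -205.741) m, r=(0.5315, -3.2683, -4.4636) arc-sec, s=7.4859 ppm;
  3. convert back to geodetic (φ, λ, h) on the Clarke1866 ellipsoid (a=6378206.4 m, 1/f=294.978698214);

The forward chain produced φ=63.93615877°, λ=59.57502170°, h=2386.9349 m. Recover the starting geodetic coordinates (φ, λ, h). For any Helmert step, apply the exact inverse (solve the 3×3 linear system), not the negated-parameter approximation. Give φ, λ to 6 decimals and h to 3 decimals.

start: φ=63.936159°, λ=59.575022°, h=2386.935 m
→ ECEF (a=6378206.400, f=1/294.978698214): X=1423589.2158, Y=2424027.2450, Z=5708543.0659
→ Helmert⁻¹: X=1423428.1262, Y=2424393.1518, Z=5708677.2705
→ geod (Bowring, a=6378206.400): φ=63.93480300°, λ=59.58162900°, h=2610.2890 m

φ=63.934803°, λ=59.581629°, h=2610.289 m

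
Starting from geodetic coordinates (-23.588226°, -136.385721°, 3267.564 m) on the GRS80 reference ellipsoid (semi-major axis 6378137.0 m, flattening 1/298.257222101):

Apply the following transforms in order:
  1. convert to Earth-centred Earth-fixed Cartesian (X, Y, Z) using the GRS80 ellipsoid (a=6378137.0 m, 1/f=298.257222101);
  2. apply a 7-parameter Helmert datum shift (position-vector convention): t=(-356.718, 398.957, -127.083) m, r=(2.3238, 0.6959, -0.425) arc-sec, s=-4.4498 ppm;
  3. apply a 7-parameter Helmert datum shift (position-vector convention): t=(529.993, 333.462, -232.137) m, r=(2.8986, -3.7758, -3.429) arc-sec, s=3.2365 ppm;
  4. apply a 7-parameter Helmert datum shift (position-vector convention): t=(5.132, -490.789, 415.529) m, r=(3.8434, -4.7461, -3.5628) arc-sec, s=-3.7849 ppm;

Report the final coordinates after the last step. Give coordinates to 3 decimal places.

start: φ=-23.588226°, λ=-136.385721°, h=3267.564 m
→ ECEF (a=6378137.000, f=1/298.257222101): X=-4236371.1870, Y=-4036255.4334, Z=-2537861.3974
→ Helmert 7p (PV): X=-4236725.9327, Y=-4035801.1954, Z=-2538008.3674
→ Helmert 7p (PV): X=-4236230.2844, Y=-4035374.6963, Z=-2538382.9892
→ Helmert 7p (PV): X=-4236220.4139, Y=-4035729.7416, Z=-2538130.5191

X=-4236220.414 m, Y=-4035729.742 m, Z=-2538130.519 m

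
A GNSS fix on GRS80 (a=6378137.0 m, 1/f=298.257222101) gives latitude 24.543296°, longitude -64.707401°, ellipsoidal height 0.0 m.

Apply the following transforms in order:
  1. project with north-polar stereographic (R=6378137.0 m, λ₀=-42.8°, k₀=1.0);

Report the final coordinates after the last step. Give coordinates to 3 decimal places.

E=-3058847.926 m, N=-7606284.024 m

start: φ=24.543296°, λ=-64.707401°, h=0.000 m
→ stereo (R=6378137.0, λ₀=-42.8°): E=-3058847.9260, N=-7606284.0239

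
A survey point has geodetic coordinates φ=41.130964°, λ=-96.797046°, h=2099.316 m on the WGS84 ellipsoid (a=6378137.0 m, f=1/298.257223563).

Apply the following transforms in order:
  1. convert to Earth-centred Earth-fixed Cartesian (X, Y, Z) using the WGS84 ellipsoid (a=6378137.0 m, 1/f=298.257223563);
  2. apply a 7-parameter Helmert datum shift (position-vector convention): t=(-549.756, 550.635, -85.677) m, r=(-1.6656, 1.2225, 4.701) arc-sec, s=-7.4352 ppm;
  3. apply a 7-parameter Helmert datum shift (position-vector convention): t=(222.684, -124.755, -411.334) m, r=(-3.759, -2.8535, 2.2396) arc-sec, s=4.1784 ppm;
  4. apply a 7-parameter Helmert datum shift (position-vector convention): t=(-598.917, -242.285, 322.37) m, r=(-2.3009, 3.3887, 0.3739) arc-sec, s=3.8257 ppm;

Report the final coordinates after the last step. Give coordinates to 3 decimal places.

start: φ=41.130964°, λ=-96.797046°, h=2099.316 m
→ ECEF (a=6378137.000, f=1/298.257223563): X=-569586.6691, Y=-4778792.8787, Z=4174769.8486
→ Helmert 7p (PV): X=-569998.5340, Y=-4778185.9826, Z=4174695.0959
→ Helmert 7p (PV): X=-569784.1041, Y=-4778260.8112, Z=4174380.3987
→ Helmert 7p (PV): X=-570307.9586, Y=-4778475.8435, Z=4174781.4016

X=-570307.959 m, Y=-4778475.844 m, Z=4174781.402 m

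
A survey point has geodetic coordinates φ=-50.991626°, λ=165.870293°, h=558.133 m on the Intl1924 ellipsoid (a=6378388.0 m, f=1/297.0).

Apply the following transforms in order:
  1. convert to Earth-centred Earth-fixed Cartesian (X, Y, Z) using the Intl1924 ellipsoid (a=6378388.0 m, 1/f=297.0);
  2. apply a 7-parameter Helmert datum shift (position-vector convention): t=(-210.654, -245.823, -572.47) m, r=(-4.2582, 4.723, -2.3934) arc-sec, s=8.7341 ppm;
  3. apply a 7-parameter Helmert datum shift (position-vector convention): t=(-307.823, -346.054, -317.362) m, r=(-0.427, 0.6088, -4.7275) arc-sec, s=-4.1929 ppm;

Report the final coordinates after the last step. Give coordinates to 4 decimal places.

start: φ=-50.991626°, λ=165.870293°, h=558.133 m
→ ECEF (a=6378388.000, f=1/297.0): X=-3901576.1255, Y=982159.0051, Z=-4933487.9288
→ Helmert 7p (PV): X=-3901922.4264, Y=981865.1833, Z=-4934034.4265
→ Helmert 7p (PV): X=-3902205.9481, Y=981594.2283, Z=-4934321.6165

X=-3902205.9481 m, Y=981594.2283 m, Z=-4934321.6165 m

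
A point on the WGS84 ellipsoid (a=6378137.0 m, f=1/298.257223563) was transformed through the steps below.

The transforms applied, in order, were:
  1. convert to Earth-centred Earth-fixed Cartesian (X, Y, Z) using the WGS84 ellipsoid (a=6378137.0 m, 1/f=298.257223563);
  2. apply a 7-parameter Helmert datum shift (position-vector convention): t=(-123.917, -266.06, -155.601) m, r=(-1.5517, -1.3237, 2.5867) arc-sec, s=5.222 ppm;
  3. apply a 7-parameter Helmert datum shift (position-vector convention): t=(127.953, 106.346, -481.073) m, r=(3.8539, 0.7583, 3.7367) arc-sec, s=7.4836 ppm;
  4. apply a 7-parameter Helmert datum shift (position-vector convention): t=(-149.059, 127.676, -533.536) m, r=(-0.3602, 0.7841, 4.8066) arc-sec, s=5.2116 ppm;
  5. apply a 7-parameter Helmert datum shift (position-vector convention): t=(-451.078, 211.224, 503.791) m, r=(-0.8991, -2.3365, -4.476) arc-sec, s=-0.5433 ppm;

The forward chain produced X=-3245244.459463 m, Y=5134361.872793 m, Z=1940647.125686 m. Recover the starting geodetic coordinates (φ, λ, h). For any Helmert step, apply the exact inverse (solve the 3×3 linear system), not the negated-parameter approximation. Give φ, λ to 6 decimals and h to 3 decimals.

φ=17.837734°, λ=122.289593°, h=-29.200 m

start: X=-3245244.4595, Y=5134361.8728, Z=1940647.1257 m
→ Helmert⁻¹: X=-3244884.5771, Y=5134074.5661, Z=1940203.5250
→ Helmert⁻¹: X=-3244606.3478, Y=5133992.3543, Z=1940723.5780
→ Helmert⁻¹: X=-3244624.1481, Y=5133942.6360, Z=1941082.2718
→ Helmert⁻¹: X=-3244406.4438, Y=5134207.9683, Z=1941287.1805
→ geod (Bowring, a=6378137.000): φ=17.83773400°, λ=122.28959300°, h=-29.2000 m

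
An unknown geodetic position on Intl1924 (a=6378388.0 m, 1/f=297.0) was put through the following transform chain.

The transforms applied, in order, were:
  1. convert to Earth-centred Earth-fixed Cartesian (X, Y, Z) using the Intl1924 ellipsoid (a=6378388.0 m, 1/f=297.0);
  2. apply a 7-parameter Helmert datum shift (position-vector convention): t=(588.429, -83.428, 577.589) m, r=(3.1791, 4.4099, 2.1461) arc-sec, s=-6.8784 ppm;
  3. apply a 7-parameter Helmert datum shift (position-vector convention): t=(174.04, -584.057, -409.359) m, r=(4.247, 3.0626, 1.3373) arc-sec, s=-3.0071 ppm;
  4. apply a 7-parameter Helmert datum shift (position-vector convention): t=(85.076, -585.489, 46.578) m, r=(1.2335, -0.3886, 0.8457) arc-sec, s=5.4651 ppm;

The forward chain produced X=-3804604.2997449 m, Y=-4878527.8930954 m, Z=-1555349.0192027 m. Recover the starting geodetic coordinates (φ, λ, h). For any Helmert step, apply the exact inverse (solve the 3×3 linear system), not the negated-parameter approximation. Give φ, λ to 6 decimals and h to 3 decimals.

start: X=-3804604.2997, Y=-4878527.8931, Z=-1555349.0192 m
→ Helmert⁻¹: X=-3804691.5129, Y=-4877909.4476, Z=-1555350.7581
→ Helmert⁻¹: X=-3804885.5293, Y=-4877347.4041, Z=-1554902.1448
→ Helmert⁻¹: X=-3805517.6240, Y=-4877281.9037, Z=-1555496.6221
→ geod (Bowring, a=6378388.000): φ=-14.20571500°, λ=-127.96327000°, h=1720.5030 m

φ=-14.205715°, λ=-127.963270°, h=1720.503 m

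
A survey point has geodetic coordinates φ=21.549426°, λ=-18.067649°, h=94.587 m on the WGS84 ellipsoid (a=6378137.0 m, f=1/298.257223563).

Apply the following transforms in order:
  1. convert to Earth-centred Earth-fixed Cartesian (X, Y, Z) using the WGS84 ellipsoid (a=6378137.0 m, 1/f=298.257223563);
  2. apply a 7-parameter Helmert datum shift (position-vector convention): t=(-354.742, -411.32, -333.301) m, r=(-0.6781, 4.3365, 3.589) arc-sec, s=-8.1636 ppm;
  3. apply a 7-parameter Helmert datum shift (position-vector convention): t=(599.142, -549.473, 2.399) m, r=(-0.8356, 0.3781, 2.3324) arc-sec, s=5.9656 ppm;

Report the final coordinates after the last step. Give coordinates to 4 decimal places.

X=5642765.8203 m, Y=-1841481.7622 m, Z=2327665.1856 m

start: φ=21.549426°, λ=-18.067649°, h=94.587 m
→ ECEF (a=6378137.000, f=1/298.257223563): X=5642427.7660, Y=-1840704.0741, Z=2328116.6658
→ Helmert 7p (PV): X=5642107.9352, Y=-1840994.5364, Z=2327651.7852
→ Helmert 7p (PV): X=5642765.8203, Y=-1841481.7622, Z=2327665.1856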